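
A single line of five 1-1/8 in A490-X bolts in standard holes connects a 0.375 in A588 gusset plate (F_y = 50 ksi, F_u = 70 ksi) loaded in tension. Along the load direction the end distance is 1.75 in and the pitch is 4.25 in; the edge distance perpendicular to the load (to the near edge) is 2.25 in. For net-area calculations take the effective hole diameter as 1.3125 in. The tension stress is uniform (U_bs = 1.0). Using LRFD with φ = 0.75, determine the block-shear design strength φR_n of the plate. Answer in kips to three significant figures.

Shear plane L_v = 1.75 + 4·4.25 = 18.75 in; A_gv = 18.75 × 0.375 = 7.031 in².
A_nv = (18.75 − 4.5·1.3125) × 0.375 = 4.816 in².
A_nt = (2.25 − 0.5·1.3125) × 0.375 = 0.5977 in².
0.6 F_u A_nv = 202.3 kips; 0.6 F_y A_gv = 210.9 kips → shear rupture governs the shear term.
R_n = 202.3 + 1.0 × 70 × 0.5977 = 244.1 kips.
Design strength φR_n = 0.75 × 244.1 = 183 kips.

183 kips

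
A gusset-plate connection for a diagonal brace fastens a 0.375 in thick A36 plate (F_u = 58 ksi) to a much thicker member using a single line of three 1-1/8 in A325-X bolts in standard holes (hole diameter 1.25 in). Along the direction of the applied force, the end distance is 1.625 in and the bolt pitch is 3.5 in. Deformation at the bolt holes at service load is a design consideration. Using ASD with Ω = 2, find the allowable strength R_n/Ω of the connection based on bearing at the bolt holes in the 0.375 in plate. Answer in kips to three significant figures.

71.8 kips

Per bolt r_n = 1.2 l_c t F_u ≤ 2.4 d t F_u; upper limit = 2.4 × 1.125 × 0.375 × 58 = 58.72 kips.
Edge bolt: l_c = 1.625 − 1.25/2 = 1 in → 1.2 × 1 × 0.375 × 58 = 26.1 → r_n = 26.1 kips.
Interior bolts: l_c = 3.5 − 1.25 = 2.25 in → 1.2 × 2.25 × 0.375 × 58 = 58.72 → r_n = 58.72 kips.
R_n = 1 × 26.1 + 2 × 58.72 = 143.5 kips.
Allowable strength R_n/Ω = 143.5 / 2 = 71.8 kips.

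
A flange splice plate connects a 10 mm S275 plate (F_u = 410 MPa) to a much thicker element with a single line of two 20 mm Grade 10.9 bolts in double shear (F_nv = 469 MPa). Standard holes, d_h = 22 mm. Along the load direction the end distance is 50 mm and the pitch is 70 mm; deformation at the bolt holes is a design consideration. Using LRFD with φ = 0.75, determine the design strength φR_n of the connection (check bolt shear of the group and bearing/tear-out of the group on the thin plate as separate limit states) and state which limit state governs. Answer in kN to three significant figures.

292 kN (bearing governs)

Bolt shear: A_b = π·20²/4 = 314.2 mm²; R_n = 469 × 314.2 × 2 × 2 / 1000 = 589.4 kN → 0.75 × 589.4 = 442 kN.
Bearing (1.2 l_c t F_u ≤ 2.4 d t F_u): upper limit = 2.4·20·10·410 / 1000 = 196.8 kN.
  Edge l_c = 50 − 22/2 = 39 → r_n = 191.9 kN; interior l_c = 70 − 22 = 48 → r_n = 196.8 kN.
  R_n,bearing = 1·191.9 + 1·196.8 = 388.7 kN → 0.75 × 388.7 = 292 kN.
Bearing governs: 292 kN.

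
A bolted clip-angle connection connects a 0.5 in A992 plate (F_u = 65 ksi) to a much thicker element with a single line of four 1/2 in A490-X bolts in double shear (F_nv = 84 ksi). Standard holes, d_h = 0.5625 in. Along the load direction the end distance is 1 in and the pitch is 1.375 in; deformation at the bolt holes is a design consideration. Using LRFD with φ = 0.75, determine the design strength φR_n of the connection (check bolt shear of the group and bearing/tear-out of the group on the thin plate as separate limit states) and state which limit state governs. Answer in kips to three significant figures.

92.3 kips (bearing governs)

Bolt shear: A_b = π·0.5²/4 = 0.1963 in²; R_n = 84 × 0.1963 × 4 × 2 = 131.9 kips → 0.75 × 131.9 = 99 kips.
Bearing (1.2 l_c t F_u ≤ 2.4 d t F_u): upper limit = 2.4·0.5·0.5·65 = 39 kips.
  Edge l_c = 1 − 0.5625/2 = 0.7188 → r_n = 28.03 kips; interior l_c = 1.375 − 0.5625 = 0.8125 → r_n = 31.69 kips.
  R_n,bearing = 1·28.03 + 3·31.69 = 123.1 kips → 0.75 × 123.1 = 92.3 kips.
Bearing governs: 92.3 kips.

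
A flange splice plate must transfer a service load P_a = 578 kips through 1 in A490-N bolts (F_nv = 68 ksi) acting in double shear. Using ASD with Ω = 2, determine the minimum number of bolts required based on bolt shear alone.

A_b = π·1²/4 = 0.7854 in².
Per-bolt allowable strength R_n/Ω = 68 × 0.7854 × 2 / 2 = 53.41 kips.
n ≥ 578 / 53.41 = 10.82 → use 11 bolts.

11 bolts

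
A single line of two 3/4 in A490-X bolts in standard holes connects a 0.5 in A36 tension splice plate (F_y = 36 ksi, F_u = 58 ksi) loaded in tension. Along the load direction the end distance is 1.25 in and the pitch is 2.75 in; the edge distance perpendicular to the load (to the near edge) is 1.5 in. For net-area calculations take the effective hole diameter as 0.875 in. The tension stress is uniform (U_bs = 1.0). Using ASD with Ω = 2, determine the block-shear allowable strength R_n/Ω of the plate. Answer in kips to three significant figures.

Shear plane L_v = 1.25 + 1·2.75 = 4 in; A_gv = 4 × 0.5 = 2 in².
A_nv = (4 − 1.5·0.875) × 0.5 = 1.344 in².
A_nt = (1.5 − 0.5·0.875) × 0.5 = 0.5312 in².
0.6 F_u A_nv = 46.76 kips; 0.6 F_y A_gv = 43.2 kips → shear yielding governs the shear term.
R_n = 43.2 + 1.0 × 58 × 0.5312 = 74.01 kips.
Allowable strength R_n/Ω = 74.01 / 2 = 37 kips.

37 kips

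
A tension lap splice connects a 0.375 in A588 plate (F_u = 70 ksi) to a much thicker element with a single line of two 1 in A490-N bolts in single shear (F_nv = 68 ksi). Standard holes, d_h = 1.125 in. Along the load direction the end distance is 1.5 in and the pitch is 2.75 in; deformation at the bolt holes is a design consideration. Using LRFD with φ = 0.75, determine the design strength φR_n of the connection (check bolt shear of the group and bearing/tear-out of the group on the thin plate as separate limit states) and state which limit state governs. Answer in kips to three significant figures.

60.5 kips (bearing governs)

Bolt shear: A_b = π·1²/4 = 0.7854 in²; R_n = 68 × 0.7854 × 2 × 1 = 106.8 kips → 0.75 × 106.8 = 80.1 kips.
Bearing (1.2 l_c t F_u ≤ 2.4 d t F_u): upper limit = 2.4·1·0.375·70 = 63 kips.
  Edge l_c = 1.5 − 1.125/2 = 0.9375 → r_n = 29.53 kips; interior l_c = 2.75 − 1.125 = 1.625 → r_n = 51.19 kips.
  R_n,bearing = 1·29.53 + 1·51.19 = 80.72 kips → 0.75 × 80.72 = 60.5 kips.
Bearing governs: 60.5 kips.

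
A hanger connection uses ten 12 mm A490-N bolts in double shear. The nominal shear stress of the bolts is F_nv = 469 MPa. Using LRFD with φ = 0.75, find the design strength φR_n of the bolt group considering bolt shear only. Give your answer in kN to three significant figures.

796 kN

A_b = π × 12² / 4 = 113.1 mm².
R_n = F_nv · A_b · n · n_s = 469 × 113.1 × 10 × 2 / 1000 = 1061 kN.
Design strength φR_n = 0.75 × 1061 = 796 kN.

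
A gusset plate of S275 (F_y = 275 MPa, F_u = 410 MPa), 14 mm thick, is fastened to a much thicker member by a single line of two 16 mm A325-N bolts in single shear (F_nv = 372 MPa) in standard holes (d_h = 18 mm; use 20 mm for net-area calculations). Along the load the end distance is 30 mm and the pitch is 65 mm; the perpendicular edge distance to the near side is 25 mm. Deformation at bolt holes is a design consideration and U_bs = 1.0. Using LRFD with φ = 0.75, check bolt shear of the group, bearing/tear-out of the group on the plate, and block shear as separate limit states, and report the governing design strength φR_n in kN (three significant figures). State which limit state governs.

Bolt shear: A_b = π·16²/4 = 201.1 mm²; R_n = 372 × 201.1 × 2 × 1 / 1000 = 149.6 kN → 0.75 × 149.6 = 112 kN.
Bearing: edge l_c = 21, r_n = 144.6 kN; interior l_c = 47, r_n = 220.4 kN; R_n = 144.6 + 1·220.4 = 365.1 kN → 274 kN.
Block shear: A_gv = 1330, A_nv = 910, A_nt = 210 mm²; R_n = min(0.6F_uA_nv, 0.6F_yA_gv) + U_bs·F_u·A_nt = 305.6 kN → 229 kN.
Bolt shear governs: 112 kN.

112 kN (bolt shear governs)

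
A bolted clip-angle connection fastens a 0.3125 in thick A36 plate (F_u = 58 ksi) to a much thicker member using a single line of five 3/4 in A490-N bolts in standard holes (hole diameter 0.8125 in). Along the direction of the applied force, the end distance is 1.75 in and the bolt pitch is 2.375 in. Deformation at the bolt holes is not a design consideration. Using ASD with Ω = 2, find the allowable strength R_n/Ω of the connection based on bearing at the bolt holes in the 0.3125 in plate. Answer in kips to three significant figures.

99.8 kips

Per bolt r_n = 1.5 l_c t F_u ≤ 3.0 d t F_u; upper limit = 3.0 × 0.75 × 0.3125 × 58 = 40.78 kips.
Edge bolt: l_c = 1.75 − 0.8125/2 = 1.344 in → 1.5 × 1.344 × 0.3125 × 58 = 36.53 → r_n = 36.53 kips.
Interior bolts: l_c = 2.375 − 0.8125 = 1.562 in → 1.5 × 1.562 × 0.3125 × 58 = 42.48 → r_n = 40.78 kips.
R_n = 1 × 36.53 + 4 × 40.78 = 199.7 kips.
Allowable strength R_n/Ω = 199.7 / 2 = 99.8 kips.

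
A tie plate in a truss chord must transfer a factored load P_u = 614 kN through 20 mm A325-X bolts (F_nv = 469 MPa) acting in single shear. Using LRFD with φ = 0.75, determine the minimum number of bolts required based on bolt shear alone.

A_b = π·20²/4 = 314.2 mm².
Per-bolt design strength φR_n = 0.75 × 469 × 314.2 × 1 / 1000 = 110.5 kN.
n ≥ 614 / 110.5 = 5.556 → use 6 bolts.

6 bolts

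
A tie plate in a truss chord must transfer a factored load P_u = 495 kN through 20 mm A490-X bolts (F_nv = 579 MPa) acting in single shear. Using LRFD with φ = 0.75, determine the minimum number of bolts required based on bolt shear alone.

4 bolts

A_b = π·20²/4 = 314.2 mm².
Per-bolt design strength φR_n = 0.75 × 579 × 314.2 × 1 / 1000 = 136.4 kN.
n ≥ 495 / 136.4 = 3.628 → use 4 bolts.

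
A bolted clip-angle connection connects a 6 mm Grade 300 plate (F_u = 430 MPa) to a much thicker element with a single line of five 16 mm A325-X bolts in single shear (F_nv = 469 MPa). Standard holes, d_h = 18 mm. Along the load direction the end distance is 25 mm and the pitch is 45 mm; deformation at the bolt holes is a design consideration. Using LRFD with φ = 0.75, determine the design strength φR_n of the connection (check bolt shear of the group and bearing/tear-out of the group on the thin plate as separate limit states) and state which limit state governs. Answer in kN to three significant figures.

Bolt shear: A_b = π·16²/4 = 201.1 mm²; R_n = 469 × 201.1 × 5 × 1 / 1000 = 471.5 kN → 0.75 × 471.5 = 354 kN.
Bearing (1.2 l_c t F_u ≤ 2.4 d t F_u): upper limit = 2.4·16·6·430 / 1000 = 99.07 kN.
  Edge l_c = 25 − 18/2 = 16 → r_n = 49.54 kN; interior l_c = 45 − 18 = 27 → r_n = 83.59 kN.
  R_n,bearing = 1·49.54 + 4·83.59 = 383.9 kN → 0.75 × 383.9 = 288 kN.
Bearing governs: 288 kN.

288 kN (bearing governs)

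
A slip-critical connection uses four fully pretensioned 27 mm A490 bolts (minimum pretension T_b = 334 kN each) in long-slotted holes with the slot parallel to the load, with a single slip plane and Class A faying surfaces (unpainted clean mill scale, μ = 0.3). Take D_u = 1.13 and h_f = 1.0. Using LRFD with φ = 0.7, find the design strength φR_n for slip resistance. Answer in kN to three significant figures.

317 kN

R_n = μ · D_u · h_f · T_b · n_s · n_b = 0.3 × 1.13 × 1.0 × 334 × 1 × 4 = 452.9 kN.
Design strength φR_n = 0.7 × 452.9 = 317 kN.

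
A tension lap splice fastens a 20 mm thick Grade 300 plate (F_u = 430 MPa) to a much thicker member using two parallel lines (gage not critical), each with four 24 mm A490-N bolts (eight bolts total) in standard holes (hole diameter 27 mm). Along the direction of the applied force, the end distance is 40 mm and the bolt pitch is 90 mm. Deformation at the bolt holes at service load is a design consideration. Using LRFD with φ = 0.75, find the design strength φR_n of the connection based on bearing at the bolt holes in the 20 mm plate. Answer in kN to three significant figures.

2640 kN

Per bolt r_n = 1.2 l_c t F_u ≤ 2.4 d t F_u; upper limit = 2.4 × 24 × 20 × 430 / 1000 = 495.4 kN.
Edge bolt: l_c = 40 − 27/2 = 26.5 mm → 1.2 × 26.5 × 20 × 430 / 1000 = 273.5 → r_n = 273.5 kN.
Interior bolts: l_c = 90 − 27 = 63 mm → 1.2 × 63 × 20 × 430 / 1000 = 650.2 → r_n = 495.4 kN.
R_n = 2 × 273.5 + 6 × 495.4 = 3519 kN.
Design strength φR_n = 0.75 × 3519 = 2640 kN.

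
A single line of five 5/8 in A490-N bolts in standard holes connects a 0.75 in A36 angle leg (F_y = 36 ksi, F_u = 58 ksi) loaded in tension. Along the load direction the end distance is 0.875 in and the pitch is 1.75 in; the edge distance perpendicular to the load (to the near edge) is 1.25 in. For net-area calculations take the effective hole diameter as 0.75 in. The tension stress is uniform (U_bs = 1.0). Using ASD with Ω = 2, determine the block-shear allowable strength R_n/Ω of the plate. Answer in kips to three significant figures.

77.8 kips

Shear plane L_v = 0.875 + 4·1.75 = 7.875 in; A_gv = 7.875 × 0.75 = 5.906 in².
A_nv = (7.875 − 4.5·0.75) × 0.75 = 3.375 in².
A_nt = (1.25 − 0.5·0.75) × 0.75 = 0.6562 in².
0.6 F_u A_nv = 117.4 kips; 0.6 F_y A_gv = 127.6 kips → shear rupture governs the shear term.
R_n = 117.4 + 1.0 × 58 × 0.6562 = 155.5 kips.
Allowable strength R_n/Ω = 155.5 / 2 = 77.8 kips.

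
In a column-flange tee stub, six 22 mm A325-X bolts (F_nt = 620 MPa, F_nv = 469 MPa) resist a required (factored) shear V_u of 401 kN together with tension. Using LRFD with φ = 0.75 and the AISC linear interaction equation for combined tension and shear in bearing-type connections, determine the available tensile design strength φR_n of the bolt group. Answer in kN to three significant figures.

A_b = π·22²/4 = 380.1 mm²; f_rv = 401 × 1000 / (6 × 380.1) = 175.8 MPa.
F'_nt = 1.3 F_nt − (F_nt / φF_nv) f_rv = 1.3·620 − (620/(0.75·469))·175.8 = 496.1 MPa, capped at F_nt → F'_nt = 496.1 MPa.
R_n = F'_nt · A_b · n = 496.1 × 380.1 × 6 / 1000 = 1132 kN.
Design strength φR_n = 0.75 × 1132 = 849 kN.

849 kN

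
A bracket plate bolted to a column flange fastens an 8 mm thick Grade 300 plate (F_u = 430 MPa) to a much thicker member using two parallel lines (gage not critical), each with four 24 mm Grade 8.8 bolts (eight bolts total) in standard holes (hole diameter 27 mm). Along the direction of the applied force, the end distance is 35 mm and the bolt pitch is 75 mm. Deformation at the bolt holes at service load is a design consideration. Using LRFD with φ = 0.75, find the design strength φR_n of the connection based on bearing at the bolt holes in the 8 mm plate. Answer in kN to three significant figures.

1020 kN

Per bolt r_n = 1.2 l_c t F_u ≤ 2.4 d t F_u; upper limit = 2.4 × 24 × 8 × 430 / 1000 = 198.1 kN.
Edge bolt: l_c = 35 − 27/2 = 21.5 mm → 1.2 × 21.5 × 8 × 430 / 1000 = 88.75 → r_n = 88.75 kN.
Interior bolts: l_c = 75 − 27 = 48 mm → 1.2 × 48 × 8 × 430 / 1000 = 198.1 → r_n = 198.1 kN.
R_n = 2 × 88.75 + 6 × 198.1 = 1366 kN.
Design strength φR_n = 0.75 × 1366 = 1020 kN.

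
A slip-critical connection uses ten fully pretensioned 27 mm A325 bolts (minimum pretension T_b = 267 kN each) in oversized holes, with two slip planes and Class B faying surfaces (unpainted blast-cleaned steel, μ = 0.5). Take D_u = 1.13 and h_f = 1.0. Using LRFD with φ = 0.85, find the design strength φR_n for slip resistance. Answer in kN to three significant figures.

2560 kN

R_n = μ · D_u · h_f · T_b · n_s · n_b = 0.5 × 1.13 × 1.0 × 267 × 2 × 10 = 3017 kN.
Design strength φR_n = 0.85 × 3017 = 2560 kN.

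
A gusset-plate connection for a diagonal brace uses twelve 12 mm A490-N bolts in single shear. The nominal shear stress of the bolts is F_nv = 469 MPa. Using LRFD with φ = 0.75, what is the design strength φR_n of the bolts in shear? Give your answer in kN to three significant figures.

A_b = π × 12² / 4 = 113.1 mm².
R_n = F_nv · A_b · n · n_s = 469 × 113.1 × 12 × 1 / 1000 = 636.5 kN.
Design strength φR_n = 0.75 × 636.5 = 477 kN.

477 kN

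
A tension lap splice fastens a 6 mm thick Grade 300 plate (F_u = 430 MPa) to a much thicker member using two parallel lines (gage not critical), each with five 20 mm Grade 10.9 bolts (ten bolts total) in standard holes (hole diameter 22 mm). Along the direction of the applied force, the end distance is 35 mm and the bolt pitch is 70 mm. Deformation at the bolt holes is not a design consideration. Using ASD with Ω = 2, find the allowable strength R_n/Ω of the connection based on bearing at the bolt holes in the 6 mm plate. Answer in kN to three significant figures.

Per bolt r_n = 1.5 l_c t F_u ≤ 3.0 d t F_u; upper limit = 3.0 × 20 × 6 × 430 / 1000 = 154.8 kN.
Edge bolt: l_c = 35 − 22/2 = 24 mm → 1.5 × 24 × 6 × 430 / 1000 = 92.88 → r_n = 92.88 kN.
Interior bolts: l_c = 70 − 22 = 48 mm → 1.5 × 48 × 6 × 430 / 1000 = 185.8 → r_n = 154.8 kN.
R_n = 2 × 92.88 + 8 × 154.8 = 1424 kN.
Allowable strength R_n/Ω = 1424 / 2 = 712 kN.

712 kN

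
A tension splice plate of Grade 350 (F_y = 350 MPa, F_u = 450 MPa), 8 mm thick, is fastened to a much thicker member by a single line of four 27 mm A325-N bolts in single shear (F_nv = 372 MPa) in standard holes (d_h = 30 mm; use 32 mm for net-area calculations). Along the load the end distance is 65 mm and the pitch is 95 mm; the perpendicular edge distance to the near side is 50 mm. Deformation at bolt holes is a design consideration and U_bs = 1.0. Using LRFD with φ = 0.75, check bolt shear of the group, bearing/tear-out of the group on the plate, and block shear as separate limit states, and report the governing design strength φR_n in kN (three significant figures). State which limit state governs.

Bolt shear: A_b = π·27²/4 = 572.6 mm²; R_n = 372 × 572.6 × 4 × 1 / 1000 = 852 kN → 0.75 × 852 = 639 kN.
Bearing: edge l_c = 50, r_n = 216 kN; interior l_c = 65, r_n = 233.3 kN; R_n = 216 + 3·233.3 = 915.8 kN → 687 kN.
Block shear: A_gv = 2800, A_nv = 1904, A_nt = 272 mm²; R_n = min(0.6F_uA_nv, 0.6F_yA_gv) + U_bs·F_u·A_nt = 636.5 kN → 477 kN.
Block shear governs: 477 kN.

477 kN (block shear governs)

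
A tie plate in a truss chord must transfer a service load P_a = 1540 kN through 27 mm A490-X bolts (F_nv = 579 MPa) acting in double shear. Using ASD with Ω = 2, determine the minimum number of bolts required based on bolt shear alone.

5 bolts

A_b = π·27²/4 = 572.6 mm².
Per-bolt allowable strength R_n/Ω = 579 × 572.6 × 2 / 1000 / 2 = 331.5 kN.
n ≥ 1540 / 331.5 = 4.645 → use 5 bolts.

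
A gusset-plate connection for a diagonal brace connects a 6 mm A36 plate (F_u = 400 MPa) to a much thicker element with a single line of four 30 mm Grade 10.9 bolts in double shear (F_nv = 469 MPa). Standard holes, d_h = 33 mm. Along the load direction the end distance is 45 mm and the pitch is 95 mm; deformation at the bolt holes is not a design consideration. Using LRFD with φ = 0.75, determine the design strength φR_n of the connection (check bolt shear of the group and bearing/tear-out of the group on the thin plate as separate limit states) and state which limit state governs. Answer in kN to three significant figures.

563 kN (bearing governs)

Bolt shear: A_b = π·30²/4 = 706.9 mm²; R_n = 469 × 706.9 × 4 × 2 / 1000 = 2652 kN → 0.75 × 2652 = 1990 kN.
Bearing (1.5 l_c t F_u ≤ 3.0 d t F_u): upper limit = 3.0·30·6·400 / 1000 = 216 kN.
  Edge l_c = 45 − 33/2 = 28.5 → r_n = 102.6 kN; interior l_c = 95 − 33 = 62 → r_n = 216 kN.
  R_n,bearing = 1·102.6 + 3·216 = 750.6 kN → 0.75 × 750.6 = 563 kN.
Bearing governs: 563 kN.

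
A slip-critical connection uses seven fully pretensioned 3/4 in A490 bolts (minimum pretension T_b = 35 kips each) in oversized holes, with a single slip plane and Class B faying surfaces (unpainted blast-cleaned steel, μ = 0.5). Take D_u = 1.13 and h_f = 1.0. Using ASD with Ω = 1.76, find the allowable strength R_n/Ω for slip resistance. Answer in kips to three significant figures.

78.7 kips

R_n = μ · D_u · h_f · T_b · n_s · n_b = 0.5 × 1.13 × 1.0 × 35 × 1 × 7 = 138.4 kips.
Allowable strength R_n/Ω = 138.4 / 1.76 = 78.7 kips.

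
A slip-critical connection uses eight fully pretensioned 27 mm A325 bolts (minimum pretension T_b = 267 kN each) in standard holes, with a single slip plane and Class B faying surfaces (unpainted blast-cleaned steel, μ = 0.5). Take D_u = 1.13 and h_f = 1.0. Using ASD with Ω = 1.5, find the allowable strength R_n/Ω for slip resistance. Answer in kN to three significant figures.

805 kN

R_n = μ · D_u · h_f · T_b · n_s · n_b = 0.5 × 1.13 × 1.0 × 267 × 1 × 8 = 1207 kN.
Allowable strength R_n/Ω = 1207 / 1.5 = 805 kN.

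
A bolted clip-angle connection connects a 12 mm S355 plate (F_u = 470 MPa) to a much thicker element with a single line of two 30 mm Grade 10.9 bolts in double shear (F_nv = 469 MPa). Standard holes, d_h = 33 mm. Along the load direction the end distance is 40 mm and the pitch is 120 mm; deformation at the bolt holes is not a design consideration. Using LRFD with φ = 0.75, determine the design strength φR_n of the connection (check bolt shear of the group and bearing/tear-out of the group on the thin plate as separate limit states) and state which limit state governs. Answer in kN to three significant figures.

Bolt shear: A_b = π·30²/4 = 706.9 mm²; R_n = 469 × 706.9 × 2 × 2 / 1000 = 1326 kN → 0.75 × 1326 = 995 kN.
Bearing (1.5 l_c t F_u ≤ 3.0 d t F_u): upper limit = 3.0·30·12·470 / 1000 = 507.6 kN.
  Edge l_c = 40 − 33/2 = 23.5 → r_n = 198.8 kN; interior l_c = 120 − 33 = 87 → r_n = 507.6 kN.
  R_n,bearing = 1·198.8 + 1·507.6 = 706.4 kN → 0.75 × 706.4 = 530 kN.
Bearing governs: 530 kN.

530 kN (bearing governs)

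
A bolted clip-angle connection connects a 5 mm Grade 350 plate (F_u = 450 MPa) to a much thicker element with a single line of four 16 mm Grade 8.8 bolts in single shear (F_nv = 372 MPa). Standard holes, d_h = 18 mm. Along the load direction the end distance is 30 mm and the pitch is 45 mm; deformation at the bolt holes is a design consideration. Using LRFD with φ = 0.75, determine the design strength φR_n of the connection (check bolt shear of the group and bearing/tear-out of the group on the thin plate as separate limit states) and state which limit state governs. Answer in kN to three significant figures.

207 kN (bearing governs)

Bolt shear: A_b = π·16²/4 = 201.1 mm²; R_n = 372 × 201.1 × 4 × 1 / 1000 = 299.2 kN → 0.75 × 299.2 = 224 kN.
Bearing (1.2 l_c t F_u ≤ 2.4 d t F_u): upper limit = 2.4·16·5·450 / 1000 = 86.4 kN.
  Edge l_c = 30 − 18/2 = 21 → r_n = 56.7 kN; interior l_c = 45 − 18 = 27 → r_n = 72.9 kN.
  R_n,bearing = 1·56.7 + 3·72.9 = 275.4 kN → 0.75 × 275.4 = 207 kN.
Bearing governs: 207 kN.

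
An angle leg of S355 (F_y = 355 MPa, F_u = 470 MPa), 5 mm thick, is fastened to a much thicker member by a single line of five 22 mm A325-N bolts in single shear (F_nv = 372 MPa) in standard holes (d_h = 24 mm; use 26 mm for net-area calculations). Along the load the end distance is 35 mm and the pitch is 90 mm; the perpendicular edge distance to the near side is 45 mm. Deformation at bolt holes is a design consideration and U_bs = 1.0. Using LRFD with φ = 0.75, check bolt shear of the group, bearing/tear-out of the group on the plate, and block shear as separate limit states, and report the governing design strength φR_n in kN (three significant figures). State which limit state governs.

Bolt shear: A_b = π·22²/4 = 380.1 mm²; R_n = 372 × 380.1 × 5 × 1 / 1000 = 707 kN → 0.75 × 707 = 530 kN.
Bearing: edge l_c = 23, r_n = 64.86 kN; interior l_c = 66, r_n = 124.1 kN; R_n = 64.86 + 4·124.1 = 561.2 kN → 421 kN.
Block shear: A_gv = 1975, A_nv = 1390, A_nt = 160 mm²; R_n = min(0.6F_uA_nv, 0.6F_yA_gv) + U_bs·F_u·A_nt = 467.2 kN → 350 kN.
Block shear governs: 350 kN.

350 kN (block shear governs)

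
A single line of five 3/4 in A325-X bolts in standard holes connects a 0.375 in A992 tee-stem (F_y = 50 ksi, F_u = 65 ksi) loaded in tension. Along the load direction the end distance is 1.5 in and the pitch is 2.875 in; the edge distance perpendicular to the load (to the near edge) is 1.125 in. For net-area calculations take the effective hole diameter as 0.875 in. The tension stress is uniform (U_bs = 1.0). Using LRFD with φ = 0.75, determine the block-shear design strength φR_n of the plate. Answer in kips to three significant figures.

112 kips

Shear plane L_v = 1.5 + 4·2.875 = 13 in; A_gv = 13 × 0.375 = 4.875 in².
A_nv = (13 − 4.5·0.875) × 0.375 = 3.398 in².
A_nt = (1.125 − 0.5·0.875) × 0.375 = 0.2578 in².
0.6 F_u A_nv = 132.5 kips; 0.6 F_y A_gv = 146.2 kips → shear rupture governs the shear term.
R_n = 132.5 + 1.0 × 65 × 0.2578 = 149.3 kips.
Design strength φR_n = 0.75 × 149.3 = 112 kips.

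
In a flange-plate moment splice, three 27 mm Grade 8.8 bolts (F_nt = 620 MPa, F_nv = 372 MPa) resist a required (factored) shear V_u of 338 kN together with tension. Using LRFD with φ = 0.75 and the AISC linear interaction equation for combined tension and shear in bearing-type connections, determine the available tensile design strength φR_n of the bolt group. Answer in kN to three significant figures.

475 kN

A_b = π·27²/4 = 572.6 mm²; f_rv = 338 × 1000 / (3 × 572.6) = 196.8 MPa.
F'_nt = 1.3 F_nt − (F_nt / φF_nv) f_rv = 1.3·620 − (620/(0.75·372))·196.8 = 368.7 MPa, capped at F_nt → F'_nt = 368.7 MPa.
R_n = F'_nt · A_b · n = 368.7 × 572.6 × 3 / 1000 = 633.3 kN.
Design strength φR_n = 0.75 × 633.3 = 475 kN.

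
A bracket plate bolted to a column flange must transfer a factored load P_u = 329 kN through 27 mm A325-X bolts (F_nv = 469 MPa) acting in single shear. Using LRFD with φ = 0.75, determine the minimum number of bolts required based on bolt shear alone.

2 bolts

A_b = π·27²/4 = 572.6 mm².
Per-bolt design strength φR_n = 0.75 × 469 × 572.6 × 1 / 1000 = 201.4 kN.
n ≥ 329 / 201.4 = 1.634 → use 2 bolts.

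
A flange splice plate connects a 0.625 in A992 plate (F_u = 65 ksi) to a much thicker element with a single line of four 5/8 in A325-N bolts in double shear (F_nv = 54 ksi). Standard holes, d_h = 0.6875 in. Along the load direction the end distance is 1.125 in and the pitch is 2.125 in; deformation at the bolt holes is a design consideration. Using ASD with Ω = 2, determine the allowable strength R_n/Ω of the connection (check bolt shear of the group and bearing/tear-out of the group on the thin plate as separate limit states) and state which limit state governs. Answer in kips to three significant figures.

66.3 kips (bolt shear governs)

Bolt shear: A_b = π·0.625²/4 = 0.3068 in²; R_n = 54 × 0.3068 × 4 × 2 = 132.5 kips → 132.5 / 2 = 66.3 kips.
Bearing (1.2 l_c t F_u ≤ 2.4 d t F_u): upper limit = 2.4·0.625·0.625·65 = 60.94 kips.
  Edge l_c = 1.125 − 0.6875/2 = 0.7812 → r_n = 38.09 kips; interior l_c = 2.125 − 0.6875 = 1.438 → r_n = 60.94 kips.
  R_n,bearing = 1·38.09 + 3·60.94 = 220.9 kips → 220.9 / 2 = 110 kips.
Bolt shear governs: 66.3 kips.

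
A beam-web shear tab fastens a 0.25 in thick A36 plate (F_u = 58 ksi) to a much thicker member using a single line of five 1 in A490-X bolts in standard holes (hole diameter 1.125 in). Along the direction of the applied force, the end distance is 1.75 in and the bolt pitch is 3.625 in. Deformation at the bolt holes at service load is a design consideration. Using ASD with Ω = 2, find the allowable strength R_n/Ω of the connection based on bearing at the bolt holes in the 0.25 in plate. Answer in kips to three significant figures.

Per bolt r_n = 1.2 l_c t F_u ≤ 2.4 d t F_u; upper limit = 2.4 × 1 × 0.25 × 58 = 34.8 kips.
Edge bolt: l_c = 1.75 − 1.125/2 = 1.188 in → 1.2 × 1.188 × 0.25 × 58 = 20.66 → r_n = 20.66 kips.
Interior bolts: l_c = 3.625 − 1.125 = 2.5 in → 1.2 × 2.5 × 0.25 × 58 = 43.5 → r_n = 34.8 kips.
R_n = 1 × 20.66 + 4 × 34.8 = 159.9 kips.
Allowable strength R_n/Ω = 159.9 / 2 = 79.9 kips.

79.9 kips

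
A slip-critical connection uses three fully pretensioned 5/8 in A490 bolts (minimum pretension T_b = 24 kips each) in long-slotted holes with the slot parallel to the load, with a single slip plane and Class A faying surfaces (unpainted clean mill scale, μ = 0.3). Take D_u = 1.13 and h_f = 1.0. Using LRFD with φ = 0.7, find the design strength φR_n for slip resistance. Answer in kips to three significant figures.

17.1 kips

R_n = μ · D_u · h_f · T_b · n_s · n_b = 0.3 × 1.13 × 1.0 × 24 × 1 × 3 = 24.41 kips.
Design strength φR_n = 0.7 × 24.41 = 17.1 kips.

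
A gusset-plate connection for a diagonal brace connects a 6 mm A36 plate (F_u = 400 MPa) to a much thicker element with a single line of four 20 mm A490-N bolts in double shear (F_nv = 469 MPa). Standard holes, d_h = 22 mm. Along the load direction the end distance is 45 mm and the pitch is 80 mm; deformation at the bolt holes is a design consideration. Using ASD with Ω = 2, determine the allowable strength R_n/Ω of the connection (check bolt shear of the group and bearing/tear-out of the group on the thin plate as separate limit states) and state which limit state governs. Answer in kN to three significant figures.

222 kN (bearing governs)

Bolt shear: A_b = π·20²/4 = 314.2 mm²; R_n = 469 × 314.2 × 4 × 2 / 1000 = 1179 kN → 1179 / 2 = 589 kN.
Bearing (1.2 l_c t F_u ≤ 2.4 d t F_u): upper limit = 2.4·20·6·400 / 1000 = 115.2 kN.
  Edge l_c = 45 − 22/2 = 34 → r_n = 97.92 kN; interior l_c = 80 − 22 = 58 → r_n = 115.2 kN.
  R_n,bearing = 1·97.92 + 3·115.2 = 443.5 kN → 443.5 / 2 = 222 kN.
Bearing governs: 222 kN.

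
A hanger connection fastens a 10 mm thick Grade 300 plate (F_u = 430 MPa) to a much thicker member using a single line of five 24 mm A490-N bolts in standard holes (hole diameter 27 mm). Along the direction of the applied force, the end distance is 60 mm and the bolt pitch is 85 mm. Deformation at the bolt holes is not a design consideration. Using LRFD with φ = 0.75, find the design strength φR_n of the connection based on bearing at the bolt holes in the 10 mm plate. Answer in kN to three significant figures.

Per bolt r_n = 1.5 l_c t F_u ≤ 3.0 d t F_u; upper limit = 3.0 × 24 × 10 × 430 / 1000 = 309.6 kN.
Edge bolt: l_c = 60 − 27/2 = 46.5 mm → 1.5 × 46.5 × 10 × 430 / 1000 = 299.9 → r_n = 299.9 kN.
Interior bolts: l_c = 85 − 27 = 58 mm → 1.5 × 58 × 10 × 430 / 1000 = 374.1 → r_n = 309.6 kN.
R_n = 1 × 299.9 + 4 × 309.6 = 1538 kN.
Design strength φR_n = 0.75 × 1538 = 1150 kN.

1150 kN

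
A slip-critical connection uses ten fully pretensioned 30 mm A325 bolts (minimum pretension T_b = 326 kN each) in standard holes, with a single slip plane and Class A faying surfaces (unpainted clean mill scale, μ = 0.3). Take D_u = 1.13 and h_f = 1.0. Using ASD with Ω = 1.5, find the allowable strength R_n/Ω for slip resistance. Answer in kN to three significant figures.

737 kN

R_n = μ · D_u · h_f · T_b · n_s · n_b = 0.3 × 1.13 × 1.0 × 326 × 1 × 10 = 1105 kN.
Allowable strength R_n/Ω = 1105 / 1.5 = 737 kN.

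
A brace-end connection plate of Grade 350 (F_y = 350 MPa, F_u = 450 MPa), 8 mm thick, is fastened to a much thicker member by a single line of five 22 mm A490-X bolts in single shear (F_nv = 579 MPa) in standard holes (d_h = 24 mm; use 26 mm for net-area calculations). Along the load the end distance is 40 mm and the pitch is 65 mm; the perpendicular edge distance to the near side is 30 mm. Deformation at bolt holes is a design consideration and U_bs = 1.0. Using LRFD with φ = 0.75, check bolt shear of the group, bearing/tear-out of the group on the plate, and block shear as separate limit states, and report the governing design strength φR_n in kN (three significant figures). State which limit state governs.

342 kN (block shear governs)

Bolt shear: A_b = π·22²/4 = 380.1 mm²; R_n = 579 × 380.1 × 5 × 1 / 1000 = 1100 kN → 0.75 × 1100 = 825 kN.
Bearing: edge l_c = 28, r_n = 121 kN; interior l_c = 41, r_n = 177.1 kN; R_n = 121 + 4·177.1 = 829.4 kN → 622 kN.
Block shear: A_gv = 2400, A_nv = 1464, A_nt = 136 mm²; R_n = min(0.6F_uA_nv, 0.6F_yA_gv) + U_bs·F_u·A_nt = 456.5 kN → 342 kN.
Block shear governs: 342 kN.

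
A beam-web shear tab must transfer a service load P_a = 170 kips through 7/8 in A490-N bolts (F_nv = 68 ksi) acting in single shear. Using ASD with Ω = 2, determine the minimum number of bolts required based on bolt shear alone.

A_b = π·0.875²/4 = 0.6013 in².
Per-bolt allowable strength R_n/Ω = 68 × 0.6013 × 1 / 2 = 20.44 kips.
n ≥ 170 / 20.44 = 8.315 → use 9 bolts.

9 bolts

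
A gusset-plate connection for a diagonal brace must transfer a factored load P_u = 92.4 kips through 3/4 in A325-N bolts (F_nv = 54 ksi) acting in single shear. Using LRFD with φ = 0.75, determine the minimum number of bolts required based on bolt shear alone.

6 bolts

A_b = π·0.75²/4 = 0.4418 in².
Per-bolt design strength φR_n = 0.75 × 54 × 0.4418 × 1 = 17.89 kips.
n ≥ 92.4 / 17.89 = 5.164 → use 6 bolts.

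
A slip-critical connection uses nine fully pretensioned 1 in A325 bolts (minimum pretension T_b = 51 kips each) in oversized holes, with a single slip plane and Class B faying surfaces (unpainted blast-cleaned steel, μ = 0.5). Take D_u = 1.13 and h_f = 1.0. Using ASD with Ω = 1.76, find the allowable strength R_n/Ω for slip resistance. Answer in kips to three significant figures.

147 kips

R_n = μ · D_u · h_f · T_b · n_s · n_b = 0.5 × 1.13 × 1.0 × 51 × 1 × 9 = 259.3 kips.
Allowable strength R_n/Ω = 259.3 / 1.76 = 147 kips.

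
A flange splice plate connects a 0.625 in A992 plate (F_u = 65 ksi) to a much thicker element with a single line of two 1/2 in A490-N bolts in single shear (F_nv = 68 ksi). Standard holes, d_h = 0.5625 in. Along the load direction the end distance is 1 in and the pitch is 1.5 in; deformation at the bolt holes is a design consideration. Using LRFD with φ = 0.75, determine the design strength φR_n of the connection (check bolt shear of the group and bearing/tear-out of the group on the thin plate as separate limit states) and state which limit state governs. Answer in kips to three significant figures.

Bolt shear: A_b = π·0.5²/4 = 0.1963 in²; R_n = 68 × 0.1963 × 2 × 1 = 26.7 kips → 0.75 × 26.7 = 20 kips.
Bearing (1.2 l_c t F_u ≤ 2.4 d t F_u): upper limit = 2.4·0.5·0.625·65 = 48.75 kips.
  Edge l_c = 1 − 0.5625/2 = 0.7188 → r_n = 35.04 kips; interior l_c = 1.5 − 0.5625 = 0.9375 → r_n = 45.7 kips.
  R_n,bearing = 1·35.04 + 1·45.7 = 80.74 kips → 0.75 × 80.74 = 60.6 kips.
Bolt shear governs: 20 kips.

20 kips (bolt shear governs)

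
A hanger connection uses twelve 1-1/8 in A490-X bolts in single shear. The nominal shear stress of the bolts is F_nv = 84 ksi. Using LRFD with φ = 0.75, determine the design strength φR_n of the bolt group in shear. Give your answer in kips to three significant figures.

A_b = π × 1.125² / 4 = 0.994 in².
R_n = F_nv · A_b · n · n_s = 84 × 0.994 × 12 × 1 = 1002 kips.
Design strength φR_n = 0.75 × 1002 = 751 kips.

751 kips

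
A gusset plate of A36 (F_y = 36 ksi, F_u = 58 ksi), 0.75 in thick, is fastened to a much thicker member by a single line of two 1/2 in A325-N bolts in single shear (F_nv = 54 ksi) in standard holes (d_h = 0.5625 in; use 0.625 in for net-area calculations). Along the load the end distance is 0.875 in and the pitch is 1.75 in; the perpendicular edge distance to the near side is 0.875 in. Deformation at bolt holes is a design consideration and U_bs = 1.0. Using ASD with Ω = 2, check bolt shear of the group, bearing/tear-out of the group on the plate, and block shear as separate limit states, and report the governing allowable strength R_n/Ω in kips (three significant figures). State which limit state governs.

Bolt shear: A_b = π·0.5²/4 = 0.1963 in²; R_n = 54 × 0.1963 × 2 × 1 = 21.21 kips → 21.21 / 2 = 10.6 kips.
Bearing: edge l_c = 0.5938, r_n = 30.99 kips; interior l_c = 1.188, r_n = 52.2 kips; R_n = 30.99 + 1·52.2 = 83.19 kips → 41.6 kips.
Block shear: A_gv = 1.969, A_nv = 1.266, A_nt = 0.4219 in²; R_n = min(0.6F_uA_nv, 0.6F_yA_gv) + U_bs·F_u·A_nt = 66.99 kips → 33.5 kips.
Bolt shear governs: 10.6 kips.

10.6 kips (bolt shear governs)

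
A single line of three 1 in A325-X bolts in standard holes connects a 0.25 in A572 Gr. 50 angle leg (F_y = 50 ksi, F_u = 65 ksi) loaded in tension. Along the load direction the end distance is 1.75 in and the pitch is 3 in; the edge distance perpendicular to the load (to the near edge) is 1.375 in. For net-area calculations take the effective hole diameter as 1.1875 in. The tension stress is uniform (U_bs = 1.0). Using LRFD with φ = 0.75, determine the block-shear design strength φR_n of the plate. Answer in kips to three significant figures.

44.5 kips

Shear plane L_v = 1.75 + 2·3 = 7.75 in; A_gv = 7.75 × 0.25 = 1.938 in².
A_nv = (7.75 − 2.5·1.1875) × 0.25 = 1.195 in².
A_nt = (1.375 − 0.5·1.1875) × 0.25 = 0.1953 in².
0.6 F_u A_nv = 46.62 kips; 0.6 F_y A_gv = 58.12 kips → shear rupture governs the shear term.
R_n = 46.62 + 1.0 × 65 × 0.1953 = 59.31 kips.
Design strength φR_n = 0.75 × 59.31 = 44.5 kips.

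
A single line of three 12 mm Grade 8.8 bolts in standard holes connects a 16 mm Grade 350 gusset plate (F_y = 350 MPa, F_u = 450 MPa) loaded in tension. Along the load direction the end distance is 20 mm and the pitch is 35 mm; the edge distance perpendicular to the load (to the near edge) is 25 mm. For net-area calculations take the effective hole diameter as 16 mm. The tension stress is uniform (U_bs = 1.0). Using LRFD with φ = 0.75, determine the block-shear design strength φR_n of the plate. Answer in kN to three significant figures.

Shear plane L_v = 20 + 2·35 = 90 mm; A_gv = 90 × 16 = 1440 mm².
A_nv = (90 − 2.5·16) × 16 = 800 mm².
A_nt = (25 − 0.5·16) × 16 = 272 mm².
0.6 F_u A_nv = 216 kN; 0.6 F_y A_gv = 302.4 kN → shear rupture governs the shear term.
R_n = 216 + 1.0 × 450 × 272 / 1000 = 338.4 kN.
Design strength φR_n = 0.75 × 338.4 = 254 kN.

254 kN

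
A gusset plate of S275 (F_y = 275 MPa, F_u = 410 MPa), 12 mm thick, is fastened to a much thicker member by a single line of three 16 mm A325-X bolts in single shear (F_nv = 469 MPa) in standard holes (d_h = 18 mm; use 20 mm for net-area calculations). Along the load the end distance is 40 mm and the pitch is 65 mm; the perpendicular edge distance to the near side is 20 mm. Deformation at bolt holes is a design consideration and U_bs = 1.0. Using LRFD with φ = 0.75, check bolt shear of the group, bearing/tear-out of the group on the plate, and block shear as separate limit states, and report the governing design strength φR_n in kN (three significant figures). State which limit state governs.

Bolt shear: A_b = π·16²/4 = 201.1 mm²; R_n = 469 × 201.1 × 3 × 1 / 1000 = 282.9 kN → 0.75 × 282.9 = 212 kN.
Bearing: edge l_c = 31, r_n = 183 kN; interior l_c = 47, r_n = 188.9 kN; R_n = 183 + 2·188.9 = 560.9 kN → 421 kN.
Block shear: A_gv = 2040, A_nv = 1440, A_nt = 120 mm²; R_n = min(0.6F_uA_nv, 0.6F_yA_gv) + U_bs·F_u·A_nt = 385.8 kN → 289 kN.
Bolt shear governs: 212 kN.

212 kN (bolt shear governs)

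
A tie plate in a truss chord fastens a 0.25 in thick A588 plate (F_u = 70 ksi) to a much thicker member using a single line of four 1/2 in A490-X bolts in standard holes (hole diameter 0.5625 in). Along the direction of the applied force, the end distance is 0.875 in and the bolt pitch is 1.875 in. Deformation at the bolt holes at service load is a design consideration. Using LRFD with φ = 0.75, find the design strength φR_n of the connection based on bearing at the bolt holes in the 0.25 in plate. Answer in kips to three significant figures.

Per bolt r_n = 1.2 l_c t F_u ≤ 2.4 d t F_u; upper limit = 2.4 × 0.5 × 0.25 × 70 = 21 kips.
Edge bolt: l_c = 0.875 − 0.5625/2 = 0.5938 in → 1.2 × 0.5938 × 0.25 × 70 = 12.47 → r_n = 12.47 kips.
Interior bolts: l_c = 1.875 − 0.5625 = 1.312 in → 1.2 × 1.312 × 0.25 × 70 = 27.56 → r_n = 21 kips.
R_n = 1 × 12.47 + 3 × 21 = 75.47 kips.
Design strength φR_n = 0.75 × 75.47 = 56.6 kips.

56.6 kips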